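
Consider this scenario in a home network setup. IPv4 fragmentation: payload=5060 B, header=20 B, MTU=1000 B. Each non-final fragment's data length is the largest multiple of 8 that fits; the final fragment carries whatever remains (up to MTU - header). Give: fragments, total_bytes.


Max data per non-final fragment = floor((MTU - header)/8)*8 = floor((1000 - 20)/8)*8 = floor(980/8)*8 = 976 B
Final fragment needs no 8-byte alignment: it can carry up to MTU - header = 980 B
Non-final fragments needed = ceil((payload - 980) / 976) = ceil(4080/976) = ceil(4.1803) = 5
Number of fragments = 5 + 1 = 6
Fragment sizes (data): 5 * 976 B + 180 B (last, 180 <= 980 OK)
Total bytes sent = payload + n_frags * header = 5060 + 6*20 = 5060 + 120 = 5180 B

6, 5180


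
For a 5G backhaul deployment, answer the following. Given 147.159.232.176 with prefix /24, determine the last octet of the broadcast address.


Given: IP = 147.159.232.176, prefix = /24
Host bits = 32 - 24 = 8
Network last octet = 176 AND mask = 0
Host part size = 2^8 - 1 = 255
Broadcast last octet = 0 OR 255 = 255

255


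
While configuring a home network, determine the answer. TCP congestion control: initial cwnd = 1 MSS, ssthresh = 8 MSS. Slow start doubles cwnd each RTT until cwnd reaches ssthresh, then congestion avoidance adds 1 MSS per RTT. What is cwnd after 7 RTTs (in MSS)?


RTT 0: cwnd = 1 MSS (initial)
RTT 1: cwnd = 2 MSS (slow start, doubled)
RTT 2: cwnd = 4 MSS (slow start, doubled)
RTT 3: cwnd = 8 MSS (slow start, doubled)
RTT 4: cwnd = 9 MSS (congestion avoidance, +1)
RTT 5: cwnd = 10 MSS (congestion avoidance, +1)
RTT 6: cwnd = 11 MSS (congestion avoidance, +1)
RTT 7: cwnd = 12 MSS (congestion avoidance, +1)

12


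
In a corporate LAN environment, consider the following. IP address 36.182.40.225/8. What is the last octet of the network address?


Given: IP = 36.182.40.225, prefix = /8
Subnet mask = 255.0.0.0
Last octet of IP: 225
Last octet of mask: 0
Network last octet = 225 AND 0 = 0

0


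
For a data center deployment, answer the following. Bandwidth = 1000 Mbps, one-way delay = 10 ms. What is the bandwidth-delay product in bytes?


Given: bandwidth = 1000 Mbps, delay = 10 ms
BDP in bits = 1000 * 10^6 * 10 / 1000
BDP in bits = 10000000
BDP in bytes = 10000000 / 8 = 1250000

1250000


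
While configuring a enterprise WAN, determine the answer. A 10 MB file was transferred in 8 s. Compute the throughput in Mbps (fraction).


Given: file = 10 MB, time = 8 s
File in Mb = 10 * 8 = 80 Mb
Throughput = 80 / 8 Mbps
Throughput = 10 Mbps

10


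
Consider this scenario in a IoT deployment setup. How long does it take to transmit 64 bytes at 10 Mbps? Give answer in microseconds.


Given: packet = 64 bytes, bandwidth = 10 Mbps
Packet in bits = 64 * 8 = 512 bits
Bandwidth = 10 * 10^6 = 10000000 bps
Time = 512 / 10000000 seconds
Time in us = 512 * 10^6 / 10000000 = 51.2

51.2


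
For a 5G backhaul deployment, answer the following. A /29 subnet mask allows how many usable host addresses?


Given: subnet mask /29
Host bits = 32 - 29 = 3
Total addresses = 2^3 = 8
Usable hosts = 8 - 2 (network + broadcast) = 6

6


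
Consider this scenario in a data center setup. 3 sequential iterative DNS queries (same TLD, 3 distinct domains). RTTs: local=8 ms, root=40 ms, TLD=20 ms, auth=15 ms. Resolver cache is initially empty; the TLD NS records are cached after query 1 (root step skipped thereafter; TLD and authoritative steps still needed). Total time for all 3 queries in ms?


Lookup 1 (cold cache): local + root + TLD + auth = 8 + 40 + 20 + 15 = 83 ms
Lookups 2..3 (TLD NS cached -> skip root; new domain -> still ask TLD and auth): local + TLD + auth = 8 + 20 + 15 = 43 ms each
Remaining 2 lookups: 2 * 43 = 86 ms
Total = 83 + 86 = 169 ms

169


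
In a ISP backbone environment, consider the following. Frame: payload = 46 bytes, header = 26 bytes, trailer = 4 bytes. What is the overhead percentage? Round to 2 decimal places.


Given: payload = 46 B, header = 26 B, trailer = 4 B
Overhead bytes = header + trailer = 26 + 4 = 30
Total frame = payload + overhead = 46 + 30 = 76
Overhead % = 30 / 76 * 100 = 39.4737% -> 39.47% (2 dp)

39.47


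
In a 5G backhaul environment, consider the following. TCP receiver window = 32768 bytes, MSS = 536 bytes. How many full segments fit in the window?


Given: RWND = 32768 bytes, MSS = 536 bytes
Full segments = floor(RWND / MSS)
Full segments = floor(32768 / 536)
Full segments = floor(61.1343) = 61

61


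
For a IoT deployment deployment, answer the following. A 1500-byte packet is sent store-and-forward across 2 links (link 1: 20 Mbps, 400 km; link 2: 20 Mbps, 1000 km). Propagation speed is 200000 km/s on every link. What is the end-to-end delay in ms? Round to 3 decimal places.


Packet = 1500 bytes = 12000 bits. Store-and-forward: sum (t_trans + t_prop) per link.
Link 1: t_trans = 12000/(20*10^6) s = 0.6000 ms; t_prop = 400/200000 s = 2.0000 ms; subtotal = 2.6000 ms
Link 2: t_trans = 12000/(20*10^6) s = 0.6000 ms; t_prop = 1000/200000 s = 5.0000 ms; subtotal = 5.6000 ms
End-to-end = 2.6000 + 5.6000 = 8.2000 ms -> 8.200 ms (3 dp)

8.200


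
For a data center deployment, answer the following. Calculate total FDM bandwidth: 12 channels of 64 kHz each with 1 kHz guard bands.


Given: 12 channels, 64 kHz each, guard = 1 kHz
Channel bandwidth = 12 * 64 = 768 kHz
Guard bands = 11 gaps * 1 kHz = 11 kHz
Total = 768 + 11 = 779 kHz

779


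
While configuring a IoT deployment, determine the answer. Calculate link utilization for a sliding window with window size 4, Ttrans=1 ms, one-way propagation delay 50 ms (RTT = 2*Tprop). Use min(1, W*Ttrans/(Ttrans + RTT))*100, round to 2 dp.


Given: W = 4, Ttrans = 1 ms, RTT = 100 ms (= 2 * Tprop, Tprop = 50 ms)
Cycle time = Ttrans + RTT = 1 + 100 = 101 ms (first packet sent until its ACK returns)
W * Ttrans = 4 * 1 = 4 ms of sending per cycle
W * Ttrans / (Ttrans + RTT) = 4 / 101 = 0.039604
U = min(1, 0.039604) = 0.039604
U% = 3.96%

3.96


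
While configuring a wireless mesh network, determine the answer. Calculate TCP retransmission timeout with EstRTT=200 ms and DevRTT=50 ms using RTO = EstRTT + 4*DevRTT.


Given: EstRTT = 200 ms, DevRTT = 50 ms
Timeout = EstRTT + 4 * DevRTT
4 * DevRTT = 4 * 50 = 200
Timeout = 200 + 200 = 400 ms

400


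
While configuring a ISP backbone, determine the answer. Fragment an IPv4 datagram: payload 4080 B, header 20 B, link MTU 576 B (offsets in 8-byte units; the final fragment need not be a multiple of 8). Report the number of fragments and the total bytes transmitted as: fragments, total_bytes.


Max data per non-final fragment = floor((MTU - header)/8)*8 = floor((576 - 20)/8)*8 = floor(556/8)*8 = 552 B
Final fragment needs no 8-byte alignment: it can carry up to MTU - header = 556 B
Non-final fragments needed = ceil((payload - 556) / 552) = ceil(3524/552) = ceil(6.3841) = 7
Number of fragments = 7 + 1 = 8
Fragment sizes (data): 7 * 552 B + 216 B (last, 216 <= 556 OK)
Total bytes sent = payload + n_frags * header = 4080 + 8*20 = 4080 + 160 = 4240 B

8, 4240


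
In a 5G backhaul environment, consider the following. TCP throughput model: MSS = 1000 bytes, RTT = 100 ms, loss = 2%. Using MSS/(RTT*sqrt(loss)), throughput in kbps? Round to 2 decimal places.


Given: MSS = 1000 bytes, RTT = 100 ms, loss = 2%
RTT in seconds = 100 / 1000 = 0.1
Loss rate = 2% = 0.02
sqrt(loss) = sqrt(0.02) = 0.141421356237
Throughput (bytes/s) = 1000 / (0.1 * 0.141421356237) = 70710.6781
Throughput (kbps) = 70710.6781 * 8 / 1000 = 565.685425 -> 565.69 kbps (2 dp)

565.69


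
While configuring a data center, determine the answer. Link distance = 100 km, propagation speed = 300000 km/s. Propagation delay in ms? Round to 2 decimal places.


Given: distance = 100 km, speed = 300000 km/s
Delay = distance / speed = 100 / 300000 seconds
Delay in ms = 100 * 1000 / 300000
Delay = 0.3333 ms
Rounded to 2 dp = 0.33 ms

0.33


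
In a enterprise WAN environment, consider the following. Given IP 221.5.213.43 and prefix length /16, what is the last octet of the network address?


Given: IP = 221.5.213.43, prefix = /16
Subnet mask = 255.255.0.0
Last octet of IP: 43
Last octet of mask: 0
Network last octet = 43 AND 0 = 0

0


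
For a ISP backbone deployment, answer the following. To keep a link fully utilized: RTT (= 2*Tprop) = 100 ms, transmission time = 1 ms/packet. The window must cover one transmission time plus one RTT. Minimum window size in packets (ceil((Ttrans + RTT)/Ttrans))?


Given: Ttrans = 1 ms, RTT = 100 ms (= 2 * Tprop, Tprop = 50 ms)
Time until first ACK returns = Ttrans + RTT = 1 + 100 = 101 ms
Need W * Ttrans >= Ttrans + RTT  ->  W >= (Ttrans + RTT) / Ttrans
(Ttrans + RTT) / Ttrans = 101 / 1 = 101
W_min = ceil(101) = 101

101


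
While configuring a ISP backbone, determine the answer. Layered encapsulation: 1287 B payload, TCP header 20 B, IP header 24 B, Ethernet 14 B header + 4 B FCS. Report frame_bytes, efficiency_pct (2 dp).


TCP segment = 1287 + 20 = 1307 B
IP packet = 1307 + 24 = 1331 B
Ethernet frame = 1331 + 14 + 4 = 1349 B
Efficiency = app / frame = 1287 / 1349 = 0.954040 = 95.4040% -> 95.40% (2 dp)

1349, 95.40


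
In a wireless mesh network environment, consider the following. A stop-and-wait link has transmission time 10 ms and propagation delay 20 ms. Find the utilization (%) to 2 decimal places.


Given: Ttrans = 10 ms, Tprop = 20 ms
RTT = 2 * Tprop = 2 * 20 = 40 ms
U = Ttrans / (Ttrans + RTT)
U = 10 / (10 + 40)
U = 10 / 50 = 0.2
U% = 20.00%

20.00


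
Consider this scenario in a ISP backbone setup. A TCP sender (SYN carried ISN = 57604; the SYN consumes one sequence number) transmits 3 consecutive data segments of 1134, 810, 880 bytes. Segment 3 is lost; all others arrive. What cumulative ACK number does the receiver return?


SYN uses sequence number 57604; first data byte = ISN + 1 = 57605.
Segment 1: SEQ = 57605, len = 1134 B, covers [57605, 58738]
Segment 2: SEQ = 58739, len = 810 B, covers [58739, 59548]
Segment 3: SEQ = 59549, len = 880 B, covers [59549, 60428] [LOST]
In-order data received: bytes [57605, 59548] (segments 1..2).
Segment 3 missing -> gap begins at byte 59549.
Cumulative ACK = next expected in-order byte = 57605 + 1134 + 810 = 59549

59549


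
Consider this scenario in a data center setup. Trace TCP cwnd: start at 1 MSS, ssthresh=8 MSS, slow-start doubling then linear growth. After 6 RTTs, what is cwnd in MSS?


RTT 0: cwnd = 1 MSS (initial)
RTT 1: cwnd = 2 MSS (slow start, doubled)
RTT 2: cwnd = 4 MSS (slow start, doubled)
RTT 3: cwnd = 8 MSS (slow start, doubled)
RTT 4: cwnd = 9 MSS (congestion avoidance, +1)
RTT 5: cwnd = 10 MSS (congestion avoidance, +1)
RTT 6: cwnd = 11 MSS (congestion avoidance, +1)

11


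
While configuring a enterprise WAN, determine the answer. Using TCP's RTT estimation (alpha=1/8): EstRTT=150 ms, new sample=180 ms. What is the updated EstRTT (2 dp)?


Given: EstRTT = 150 ms, SampleRTT = 180 ms, alpha = 1/8
New EstRTT = (1 - alpha) * EstRTT + alpha * SampleRTT
(7/8) * 150 = 131.25
(1/8) * 180 = 22.5
New EstRTT = 131.25 + 22.5 = 153.75 ms -> 153.75 ms (2 dp)

153.75


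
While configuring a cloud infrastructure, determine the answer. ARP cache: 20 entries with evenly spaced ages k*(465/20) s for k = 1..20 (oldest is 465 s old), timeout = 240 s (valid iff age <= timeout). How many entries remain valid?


Ages are k * 465/20 s for k = 1..20 (spacing = 23.2500 s).
Entry k is valid iff k * 465/20 <= 240 iff k <= 20 * 240 / 465 = 10.3226
n_valid = floor(10.3226) = 10
(n_stale = 20 - 10 = 10)

10


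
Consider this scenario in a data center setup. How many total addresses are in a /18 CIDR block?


Given: CIDR prefix /18
Host bits = 32 - 18 = 14
Total addresses = 2^14 = 16384

16384


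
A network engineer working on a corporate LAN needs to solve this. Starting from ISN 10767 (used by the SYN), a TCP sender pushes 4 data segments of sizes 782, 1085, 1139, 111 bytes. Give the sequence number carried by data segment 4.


The SYN occupies sequence number ISN = 10767, so the first data byte is ISN + 1 = 10768.
SEQ of data segment i = (ISN + 1) + sum of payload sizes of segments 1..i-1.
Segment 1: SEQ = 10768, payload = 782 bytes
Segment 2: SEQ = 11550, payload = 1085 bytes
Segment 3: SEQ = 12635, payload = 1139 bytes
Segment 4: SEQ = 13774, payload = 111 bytes
SEQ of segment 4 = 10768 + 782 + 1085 + 1139 = 13774

13774


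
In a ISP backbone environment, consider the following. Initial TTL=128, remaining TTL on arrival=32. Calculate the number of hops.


Given: initial TTL = 128, received TTL = 32
Hops = initial TTL - received TTL
Hops = 128 - 32 = 96

96


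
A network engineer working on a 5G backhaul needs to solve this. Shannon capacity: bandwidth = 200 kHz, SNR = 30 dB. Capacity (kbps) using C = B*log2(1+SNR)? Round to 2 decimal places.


Given: B = 200 kHz, SNR = 30 dB
SNR linear = 10^(30/10) = 1000
1 + SNR = 1001
log2(1001) = 9.9672262588
C = 200 * 1000 * 9.9672262588 = 1993445.2518 bps
C = 1993.445252 kbps -> 1993.45 kbps (2 dp)

1993.45


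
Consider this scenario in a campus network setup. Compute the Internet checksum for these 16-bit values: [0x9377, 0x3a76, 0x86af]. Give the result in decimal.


Given words: [0x9377, 0x3a76, 0x86af]
Step 1: Sum all words
Raw sum = 37751 + 14966 + 34479 = 87196
Step 2: Fold carry: (21660 + 1) = 21661
One's complement = ~21661 & 0xFFFF = 43874

43874


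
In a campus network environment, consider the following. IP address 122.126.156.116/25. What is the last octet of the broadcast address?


Given: IP = 122.126.156.116, prefix = /25
Host bits = 32 - 25 = 7
Network last octet = 116 AND mask = 0
Host part size = 2^7 - 1 = 127
Broadcast last octet = 0 OR 127 = 127

127


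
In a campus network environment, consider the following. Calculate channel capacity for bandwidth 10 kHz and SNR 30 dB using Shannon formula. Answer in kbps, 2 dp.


Given: B = 10 kHz, SNR = 30 dB
SNR linear = 10^(30/10) = 1000
1 + SNR = 1001
log2(1001) = 9.9672262588
C = 10 * 1000 * 9.9672262588 = 99672.2626 bps
C = 99.672263 kbps -> 99.67 kbps (2 dp)

99.67


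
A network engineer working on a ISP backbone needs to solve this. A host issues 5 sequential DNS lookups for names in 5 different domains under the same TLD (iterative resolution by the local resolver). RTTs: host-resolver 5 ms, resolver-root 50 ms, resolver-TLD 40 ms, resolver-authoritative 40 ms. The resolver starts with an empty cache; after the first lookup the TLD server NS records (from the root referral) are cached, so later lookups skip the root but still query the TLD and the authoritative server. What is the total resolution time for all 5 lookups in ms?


Lookup 1 (cold cache): local + root + TLD + auth = 5 + 50 + 40 + 40 = 135 ms
Lookups 2..5 (TLD NS cached -> skip root; new domain -> still ask TLD and auth): local + TLD + auth = 5 + 40 + 40 = 85 ms each
Remaining 4 lookups: 4 * 85 = 340 ms
Total = 135 + 340 = 475 ms

475


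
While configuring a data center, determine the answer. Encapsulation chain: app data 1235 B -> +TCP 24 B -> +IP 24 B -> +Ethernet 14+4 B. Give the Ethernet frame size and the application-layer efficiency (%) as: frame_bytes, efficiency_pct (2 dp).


TCP segment = 1235 + 24 = 1259 B
IP packet = 1259 + 24 = 1283 B
Ethernet frame = 1283 + 14 + 4 = 1301 B
Efficiency = app / frame = 1235 / 1301 = 0.949270 = 94.9270% -> 94.93% (2 dp)

1301, 94.93


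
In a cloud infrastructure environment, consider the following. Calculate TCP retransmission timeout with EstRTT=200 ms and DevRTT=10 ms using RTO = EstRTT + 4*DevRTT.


Given: EstRTT = 200 ms, DevRTT = 10 ms
Timeout = EstRTT + 4 * DevRTT
4 * DevRTT = 4 * 10 = 40
Timeout = 200 + 40 = 240 ms

240


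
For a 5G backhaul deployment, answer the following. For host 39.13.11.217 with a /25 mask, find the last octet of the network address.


Given: IP = 39.13.11.217, prefix = /25
Subnet mask = 255.255.255.128
Last octet of IP: 217
Last octet of mask: 128
Network last octet = 217 AND 128 = 128

128


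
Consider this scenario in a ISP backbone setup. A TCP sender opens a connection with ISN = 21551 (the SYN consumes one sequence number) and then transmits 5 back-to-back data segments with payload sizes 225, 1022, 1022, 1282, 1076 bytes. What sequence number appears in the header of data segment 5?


The SYN occupies sequence number ISN = 21551, so the first data byte is ISN + 1 = 21552.
SEQ of data segment i = (ISN + 1) + sum of payload sizes of segments 1..i-1.
Segment 1: SEQ = 21552, payload = 225 bytes
Segment 2: SEQ = 21777, payload = 1022 bytes
Segment 3: SEQ = 22799, payload = 1022 bytes
Segment 4: SEQ = 23821, payload = 1282 bytes
Segment 5: SEQ = 25103, payload = 1076 bytes
SEQ of segment 5 = 21552 + 225 + 1022 + 1022 + 1282 = 25103

25103


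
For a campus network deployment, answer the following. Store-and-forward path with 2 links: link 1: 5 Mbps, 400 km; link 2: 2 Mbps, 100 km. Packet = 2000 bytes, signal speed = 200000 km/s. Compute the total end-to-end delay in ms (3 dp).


Packet = 2000 bytes = 16000 bits. Store-and-forward: sum (t_trans + t_prop) per link.
Link 1: t_trans = 16000/(5*10^6) s = 3.2000 ms; t_prop = 400/200000 s = 2.0000 ms; subtotal = 5.2000 ms
Link 2: t_trans = 16000/(2*10^6) s = 8.0000 ms; t_prop = 100/200000 s = 0.5000 ms; subtotal = 8.5000 ms
End-to-end = 5.2000 + 8.5000 = 13.7000 ms -> 13.700 ms (3 dp)

13.700


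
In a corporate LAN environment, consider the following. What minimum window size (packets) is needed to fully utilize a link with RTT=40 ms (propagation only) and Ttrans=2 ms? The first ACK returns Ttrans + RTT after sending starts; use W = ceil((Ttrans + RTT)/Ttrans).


Given: Ttrans = 2 ms, RTT = 40 ms (= 2 * Tprop, Tprop = 20 ms)
Time until first ACK returns = Ttrans + RTT = 2 + 40 = 42 ms
Need W * Ttrans >= Ttrans + RTT  ->  W >= (Ttrans + RTT) / Ttrans
(Ttrans + RTT) / Ttrans = 42 / 2 = 21
W_min = ceil(21) = 21

21


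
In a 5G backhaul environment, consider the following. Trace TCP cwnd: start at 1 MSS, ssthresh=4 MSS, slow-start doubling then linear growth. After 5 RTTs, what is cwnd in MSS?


RTT 0: cwnd = 1 MSS (initial)
RTT 1: cwnd = 2 MSS (slow start, doubled)
RTT 2: cwnd = 4 MSS (slow start, doubled)
RTT 3: cwnd = 5 MSS (congestion avoidance, +1)
RTT 4: cwnd = 6 MSS (congestion avoidance, +1)
RTT 5: cwnd = 7 MSS (congestion avoidance, +1)

7


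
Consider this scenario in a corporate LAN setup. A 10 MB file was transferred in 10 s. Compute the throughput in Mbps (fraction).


Given: file = 10 MB, time = 10 s
File in Mb = 10 * 8 = 80 Mb
Throughput = 80 / 10 Mbps
Throughput = 8 Mbps

8


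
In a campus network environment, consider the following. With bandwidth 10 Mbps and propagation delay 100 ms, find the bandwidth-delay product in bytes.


Given: bandwidth = 10 Mbps, delay = 100 ms
BDP in bits = 10 * 10^6 * 100 / 1000
BDP in bits = 1000000
BDP in bytes = 1000000 / 8 = 125000

125000


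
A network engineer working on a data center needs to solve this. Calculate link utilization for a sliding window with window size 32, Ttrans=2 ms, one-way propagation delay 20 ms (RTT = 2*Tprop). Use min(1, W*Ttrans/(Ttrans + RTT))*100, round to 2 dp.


Given: W = 32, Ttrans = 2 ms, RTT = 40 ms (= 2 * Tprop, Tprop = 20 ms)
Cycle time = Ttrans + RTT = 2 + 40 = 42 ms (first packet sent until its ACK returns)
W * Ttrans = 32 * 2 = 64 ms of sending per cycle
W * Ttrans / (Ttrans + RTT) = 64 / 42 = 1.523810
U = min(1, 1.523810) = 1.000000
U% = 100.00%

100.00


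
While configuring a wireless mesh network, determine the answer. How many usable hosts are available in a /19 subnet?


Given: subnet mask /19
Host bits = 32 - 19 = 13
Total addresses = 2^13 = 8192
Usable hosts = 8192 - 2 (network + broadcast) = 8190

8190


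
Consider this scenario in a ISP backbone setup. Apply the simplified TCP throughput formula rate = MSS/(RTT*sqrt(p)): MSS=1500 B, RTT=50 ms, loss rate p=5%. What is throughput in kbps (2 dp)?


Given: MSS = 1500 bytes, RTT = 50 ms, loss = 5%
RTT in seconds = 50 / 1000 = 0.05
Loss rate = 5% = 0.05
sqrt(loss) = sqrt(0.05) = 0.223606797750
Throughput (bytes/s) = 1500 / (0.05 * 0.223606797750) = 134164.0786
Throughput (kbps) = 134164.0786 * 8 / 1000 = 1073.312629 -> 1073.31 kbps (2 dp)

1073.31


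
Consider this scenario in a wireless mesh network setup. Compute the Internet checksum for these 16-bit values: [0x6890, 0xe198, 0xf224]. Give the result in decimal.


Given words: [0x6890, 0xe198, 0xf224]
Step 1: Sum all words
Raw sum = 26768 + 57752 + 61988 = 146508
Step 2: Fold carry: (15436 + 2) = 15438
One's complement = ~15438 & 0xFFFF = 50097

50097


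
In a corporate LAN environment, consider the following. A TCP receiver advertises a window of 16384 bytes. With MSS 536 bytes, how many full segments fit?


Given: RWND = 16384 bytes, MSS = 536 bytes
Full segments = floor(RWND / MSS)
Full segments = floor(16384 / 536)
Full segments = floor(30.5672) = 30

30


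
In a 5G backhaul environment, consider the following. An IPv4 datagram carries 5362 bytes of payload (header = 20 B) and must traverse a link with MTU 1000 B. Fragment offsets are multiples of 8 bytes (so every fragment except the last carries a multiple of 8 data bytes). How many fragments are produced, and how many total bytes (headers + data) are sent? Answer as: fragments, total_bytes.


Max data per non-final fragment = floor((MTU - header)/8)*8 = floor((1000 - 20)/8)*8 = floor(980/8)*8 = 976 B
Final fragment needs no 8-byte alignment: it can carry up to MTU - header = 980 B
Non-final fragments needed = ceil((payload - 980) / 976) = ceil(4382/976) = ceil(4.4898) = 5
Number of fragments = 5 + 1 = 6
Fragment sizes (data): 5 * 976 B + 482 B (last, 482 <= 980 OK)
Total bytes sent = payload + n_frags * header = 5362 + 6*20 = 5362 + 120 = 5482 B

6, 5482


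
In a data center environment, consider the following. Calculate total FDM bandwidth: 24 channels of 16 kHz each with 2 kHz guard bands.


Given: 24 channels, 16 kHz each, guard = 2 kHz
Channel bandwidth = 24 * 16 = 384 kHz
Guard bands = 23 gaps * 2 kHz = 46 kHz
Total = 384 + 46 = 430 kHz

430


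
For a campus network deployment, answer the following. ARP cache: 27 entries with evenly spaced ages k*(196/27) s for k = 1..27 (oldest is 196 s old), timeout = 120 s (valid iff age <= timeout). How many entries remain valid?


Ages are k * 196/27 s for k = 1..27 (spacing = 7.2593 s).
Entry k is valid iff k * 196/27 <= 120 iff k <= 27 * 120 / 196 = 16.5306
n_valid = floor(16.5306) = 16
(n_stale = 27 - 16 = 11)

16


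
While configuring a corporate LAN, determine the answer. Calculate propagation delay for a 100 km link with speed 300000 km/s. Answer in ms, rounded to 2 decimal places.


Given: distance = 100 km, speed = 300000 km/s
Delay = distance / speed = 100 / 300000 seconds
Delay in ms = 100 * 1000 / 300000
Delay = 0.3333 ms
Rounded to 2 dp = 0.33 ms

0.33


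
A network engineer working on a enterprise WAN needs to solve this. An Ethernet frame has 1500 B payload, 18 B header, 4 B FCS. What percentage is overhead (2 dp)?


Given: payload = 1500 B, header = 18 B, trailer = 4 B
Overhead bytes = header + trailer = 18 + 4 = 22
Total frame = payload + overhead = 1500 + 22 = 1522
Overhead % = 22 / 1522 * 100 = 1.4455% -> 1.45% (2 dp)

1.45


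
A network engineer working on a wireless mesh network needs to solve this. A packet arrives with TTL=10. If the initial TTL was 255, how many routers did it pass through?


Given: initial TTL = 255, received TTL = 10
Hops = initial TTL - received TTL
Hops = 255 - 10 = 245

245


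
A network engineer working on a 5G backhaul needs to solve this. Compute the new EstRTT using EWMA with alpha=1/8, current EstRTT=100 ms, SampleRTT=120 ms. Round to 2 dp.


Given: EstRTT = 100 ms, SampleRTT = 120 ms, alpha = 1/8
New EstRTT = (1 - alpha) * EstRTT + alpha * SampleRTT
(7/8) * 100 = 87.5
(1/8) * 120 = 15
New EstRTT = 87.5 + 15 = 102.5 ms -> 102.50 ms (2 dp)

102.50


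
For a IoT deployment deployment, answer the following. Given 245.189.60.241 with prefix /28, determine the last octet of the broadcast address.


Given: IP = 245.189.60.241, prefix = /28
Host bits = 32 - 28 = 4
Network last octet = 241 AND mask = 240
Host part size = 2^4 - 1 = 15
Broadcast last octet = 240 OR 15 = 255

255


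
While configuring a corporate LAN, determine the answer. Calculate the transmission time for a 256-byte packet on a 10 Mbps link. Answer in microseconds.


Given: packet = 256 bytes, bandwidth = 10 Mbps
Packet in bits = 256 * 8 = 2048 bits
Bandwidth = 10 * 10^6 = 10000000 bps
Time = 2048 / 10000000 seconds
Time in us = 2048 * 10^6 / 10000000 = 204.8

204.8


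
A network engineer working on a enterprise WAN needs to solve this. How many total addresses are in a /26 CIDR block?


Given: CIDR prefix /26
Host bits = 32 - 26 = 6
Total addresses = 2^6 = 64

64


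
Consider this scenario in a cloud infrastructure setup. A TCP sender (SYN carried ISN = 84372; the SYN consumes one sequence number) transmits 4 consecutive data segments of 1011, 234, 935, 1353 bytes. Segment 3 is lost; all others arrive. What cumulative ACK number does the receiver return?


SYN uses sequence number 84372; first data byte = ISN + 1 = 84373.
Segment 1: SEQ = 84373, len = 1011 B, covers [84373, 85383]
Segment 2: SEQ = 85384, len = 234 B, covers [85384, 85617]
Segment 3: SEQ = 85618, len = 935 B, covers [85618, 86552] [LOST]
Segment 4: SEQ = 86553, len = 1353 B, covers [86553, 87905]
In-order data received: bytes [84373, 85617] (segments 1..2).
Segment 3 missing -> gap begins at byte 85618; later segments buffered out of order.
Cumulative ACK = next expected in-order byte = 84373 + 1011 + 234 = 85618

85618


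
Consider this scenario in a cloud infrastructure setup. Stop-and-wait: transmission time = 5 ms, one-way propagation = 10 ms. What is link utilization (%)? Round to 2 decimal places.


Given: Ttrans = 5 ms, Tprop = 10 ms
RTT = 2 * Tprop = 2 * 10 = 20 ms
U = Ttrans / (Ttrans + RTT)
U = 5 / (5 + 20)
U = 5 / 25 = 0.2
U% = 20.00%

20.00


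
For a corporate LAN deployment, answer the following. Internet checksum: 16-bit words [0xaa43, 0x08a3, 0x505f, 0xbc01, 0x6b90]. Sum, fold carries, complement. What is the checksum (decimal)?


Given words: [0xaa43, 0x08a3, 0x505f, 0xbc01, 0x6b90]
Step 1: Sum all words
Raw sum = 43587 + 2211 + 20575 + 48129 + 27536 = 142038
Step 2: Fold carry: (10966 + 2) = 10968
One's complement = ~10968 & 0xFFFF = 54567

54567


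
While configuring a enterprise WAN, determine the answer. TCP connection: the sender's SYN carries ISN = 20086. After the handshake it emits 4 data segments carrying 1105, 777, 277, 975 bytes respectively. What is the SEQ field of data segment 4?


The SYN occupies sequence number ISN = 20086, so the first data byte is ISN + 1 = 20087.
SEQ of data segment i = (ISN + 1) + sum of payload sizes of segments 1..i-1.
Segment 1: SEQ = 20087, payload = 1105 bytes
Segment 2: SEQ = 21192, payload = 777 bytes
Segment 3: SEQ = 21969, payload = 277 bytes
Segment 4: SEQ = 22246, payload = 975 bytes
SEQ of segment 4 = 20087 + 1105 + 777 + 277 = 22246

22246


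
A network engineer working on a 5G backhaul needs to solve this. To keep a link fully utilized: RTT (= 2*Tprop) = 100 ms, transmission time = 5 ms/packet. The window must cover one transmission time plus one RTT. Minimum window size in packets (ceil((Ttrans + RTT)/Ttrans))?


Given: Ttrans = 5 ms, RTT = 100 ms (= 2 * Tprop, Tprop = 50 ms)
Time until first ACK returns = Ttrans + RTT = 5 + 100 = 105 ms
Need W * Ttrans >= Ttrans + RTT  ->  W >= (Ttrans + RTT) / Ttrans
(Ttrans + RTT) / Ttrans = 105 / 5 = 21
W_min = ceil(21) = 21

21


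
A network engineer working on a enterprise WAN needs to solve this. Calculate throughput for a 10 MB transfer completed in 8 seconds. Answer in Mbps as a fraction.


Given: file = 10 MB, time = 8 s
File in Mb = 10 * 8 = 80 Mb
Throughput = 80 / 8 Mbps
Throughput = 10 Mbps

10


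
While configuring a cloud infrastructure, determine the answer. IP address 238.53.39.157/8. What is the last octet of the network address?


Given: IP = 238.53.39.157, prefix = /8
Subnet mask = 255.0.0.0
Last octet of IP: 157
Last octet of mask: 0
Network last octet = 157 AND 0 = 0

0


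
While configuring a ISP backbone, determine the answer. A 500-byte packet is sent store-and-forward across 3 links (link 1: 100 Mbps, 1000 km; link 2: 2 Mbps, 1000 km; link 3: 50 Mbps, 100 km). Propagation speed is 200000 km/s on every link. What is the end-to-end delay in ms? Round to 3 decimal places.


Packet = 500 bytes = 4000 bits. Store-and-forward: sum (t_trans + t_prop) per link.
Link 1: t_trans = 4000/(100*10^6) s = 0.0400 ms; t_prop = 1000/200000 s = 5.0000 ms; subtotal = 5.0400 ms
Link 2: t_trans = 4000/(2*10^6) s = 2.0000 ms; t_prop = 1000/200000 s = 5.0000 ms; subtotal = 7.0000 ms
Link 3: t_trans = 4000/(50*10^6) s = 0.0800 ms; t_prop = 100/200000 s = 0.5000 ms; subtotal = 0.5800 ms
End-to-end = 5.0400 + 7.0000 + 0.5800 = 12.6200 ms -> 12.620 ms (3 dp)

12.620


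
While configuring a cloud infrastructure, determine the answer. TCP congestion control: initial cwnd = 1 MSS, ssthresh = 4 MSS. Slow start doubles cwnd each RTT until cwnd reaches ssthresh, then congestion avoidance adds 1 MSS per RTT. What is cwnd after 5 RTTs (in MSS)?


RTT 0: cwnd = 1 MSS (initial)
RTT 1: cwnd = 2 MSS (slow start, doubled)
RTT 2: cwnd = 4 MSS (slow start, doubled)
RTT 3: cwnd = 5 MSS (congestion avoidance, +1)
RTT 4: cwnd = 6 MSS (congestion avoidance, +1)
RTT 5: cwnd = 7 MSS (congestion avoidance, +1)

7


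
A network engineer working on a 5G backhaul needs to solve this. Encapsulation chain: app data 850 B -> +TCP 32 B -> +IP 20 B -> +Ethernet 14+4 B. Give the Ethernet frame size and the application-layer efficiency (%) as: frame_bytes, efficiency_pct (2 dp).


TCP segment = 850 + 32 = 882 B
IP packet = 882 + 20 = 902 B
Ethernet frame = 902 + 14 + 4 = 920 B
Efficiency = app / frame = 850 / 920 = 0.923913 = 92.3913% -> 92.39% (2 dp)

920, 92.39


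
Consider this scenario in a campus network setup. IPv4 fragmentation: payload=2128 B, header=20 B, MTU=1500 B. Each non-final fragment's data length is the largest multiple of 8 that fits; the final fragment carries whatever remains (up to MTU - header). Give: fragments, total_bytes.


Max data per non-final fragment = floor((MTU - header)/8)*8 = floor((1500 - 20)/8)*8 = floor(1480/8)*8 = 1480 B
Final fragment needs no 8-byte alignment: it can carry up to MTU - header = 1480 B
Non-final fragments needed = ceil((payload - 1480) / 1480) = ceil(648/1480) = ceil(0.4378) = 1
Number of fragments = 1 + 1 = 2
Fragment sizes (data): 1 * 1480 B + 648 B (last, 648 <= 1480 OK)
Total bytes sent = payload + n_frags * header = 2128 + 2*20 = 2128 + 40 = 2168 B

2, 2168


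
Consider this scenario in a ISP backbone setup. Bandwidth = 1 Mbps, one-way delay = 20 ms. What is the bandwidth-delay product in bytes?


Given: bandwidth = 1 Mbps, delay = 20 ms
BDP in bits = 1 * 10^6 * 20 / 1000
BDP in bits = 20000
BDP in bytes = 20000 / 8 = 2500

2500


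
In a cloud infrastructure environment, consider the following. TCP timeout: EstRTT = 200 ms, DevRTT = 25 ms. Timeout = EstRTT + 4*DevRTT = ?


Given: EstRTT = 200 ms, DevRTT = 25 ms
Timeout = EstRTT + 4 * DevRTT
4 * DevRTT = 4 * 25 = 100
Timeout = 200 + 100 = 300 ms

300


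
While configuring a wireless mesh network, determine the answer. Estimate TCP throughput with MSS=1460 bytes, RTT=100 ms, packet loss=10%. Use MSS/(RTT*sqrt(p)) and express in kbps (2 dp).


Given: MSS = 1460 bytes, RTT = 100 ms, loss = 10%
RTT in seconds = 100 / 1000 = 0.1
Loss rate = 10% = 0.1
sqrt(loss) = sqrt(0.1) = 0.316227766017
Throughput (bytes/s) = 1460 / (0.1 * 0.316227766017) = 46169.2538
Throughput (kbps) = 46169.2538 * 8 / 1000 = 369.354031 -> 369.35 kbps (2 dp)

369.35


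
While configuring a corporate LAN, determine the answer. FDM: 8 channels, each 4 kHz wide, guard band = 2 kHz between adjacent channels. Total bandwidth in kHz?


Given: 8 channels, 4 kHz each, guard = 2 kHz
Channel bandwidth = 8 * 4 = 32 kHz
Guard bands = 7 gaps * 2 kHz = 14 kHz
Total = 32 + 14 = 46 kHz

46


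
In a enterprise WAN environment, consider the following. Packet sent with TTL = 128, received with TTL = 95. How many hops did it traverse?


Given: initial TTL = 128, received TTL = 95
Hops = initial TTL - received TTL
Hops = 128 - 95 = 33

33


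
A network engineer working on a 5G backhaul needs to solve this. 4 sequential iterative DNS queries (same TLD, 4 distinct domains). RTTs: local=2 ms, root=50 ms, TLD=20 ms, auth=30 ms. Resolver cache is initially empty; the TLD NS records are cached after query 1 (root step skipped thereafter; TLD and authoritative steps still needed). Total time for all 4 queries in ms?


Lookup 1 (cold cache): local + root + TLD + auth = 2 + 50 + 20 + 30 = 102 ms
Lookups 2..4 (TLD NS cached -> skip root; new domain -> still ask TLD and auth): local + TLD + auth = 2 + 20 + 30 = 52 ms each
Remaining 3 lookups: 3 * 52 = 156 ms
Total = 102 + 156 = 258 ms

258


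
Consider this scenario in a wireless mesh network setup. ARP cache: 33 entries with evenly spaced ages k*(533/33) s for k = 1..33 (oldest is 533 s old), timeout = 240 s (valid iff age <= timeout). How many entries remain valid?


Ages are k * 533/33 s for k = 1..33 (spacing = 16.1515 s).
Entry k is valid iff k * 533/33 <= 240 iff k <= 33 * 240 / 533 = 14.8593
n_valid = floor(14.8593) = 14
(n_stale = 33 - 14 = 19)

14


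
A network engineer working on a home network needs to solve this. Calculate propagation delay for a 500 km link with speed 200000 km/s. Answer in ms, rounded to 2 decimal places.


Given: distance = 500 km, speed = 200000 km/s
Delay = distance / speed = 500 / 200000 seconds
Delay in ms = 500 * 1000 / 200000
Delay = 2.5000 ms
Rounded to 2 dp = 2.50 ms

2.50


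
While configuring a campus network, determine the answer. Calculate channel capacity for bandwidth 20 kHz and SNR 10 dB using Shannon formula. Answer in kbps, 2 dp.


Given: B = 20 kHz, SNR = 10 dB
SNR linear = 10^(10/10) = 10
1 + SNR = 11
log2(11) = 3.4594316186
C = 20 * 1000 * 3.4594316186 = 69188.6324 bps
C = 69.188632 kbps -> 69.19 kbps (2 dp)

69.19


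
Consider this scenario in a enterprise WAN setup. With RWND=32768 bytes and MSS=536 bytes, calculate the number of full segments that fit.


Given: RWND = 32768 bytes, MSS = 536 bytes
Full segments = floor(RWND / MSS)
Full segments = floor(32768 / 536)
Full segments = floor(61.1343) = 61

61


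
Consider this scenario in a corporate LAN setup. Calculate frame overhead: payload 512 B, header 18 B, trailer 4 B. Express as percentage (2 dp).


Given: payload = 512 B, header = 18 B, trailer = 4 B
Overhead bytes = header + trailer = 18 + 4 = 22
Total frame = payload + overhead = 512 + 22 = 534
Overhead % = 22 / 534 * 100 = 4.1199% -> 4.12% (2 dp)

4.12


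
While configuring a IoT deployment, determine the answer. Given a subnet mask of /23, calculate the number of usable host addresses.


Given: subnet mask /23
Host bits = 32 - 23 = 9
Total addresses = 2^9 = 512
Usable hosts = 512 - 2 (network + broadcast) = 510

510


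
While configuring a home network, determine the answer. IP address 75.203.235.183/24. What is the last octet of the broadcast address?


Given: IP = 75.203.235.183, prefix = /24
Host bits = 32 - 24 = 8
Network last octet = 183 AND mask = 0
Host part size = 2^8 - 1 = 255
Broadcast last octet = 0 OR 255 = 255

255


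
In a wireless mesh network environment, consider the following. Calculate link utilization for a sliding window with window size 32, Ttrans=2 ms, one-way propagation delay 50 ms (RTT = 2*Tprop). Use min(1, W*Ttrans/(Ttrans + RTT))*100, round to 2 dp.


Given: W = 32, Ttrans = 2 ms, RTT = 100 ms (= 2 * Tprop, Tprop = 50 ms)
Cycle time = Ttrans + RTT = 2 + 100 = 102 ms (first packet sent until its ACK returns)
W * Ttrans = 32 * 2 = 64 ms of sending per cycle
W * Ttrans / (Ttrans + RTT) = 64 / 102 = 0.627451
U = min(1, 0.627451) = 0.627451
U% = 62.75%

62.75


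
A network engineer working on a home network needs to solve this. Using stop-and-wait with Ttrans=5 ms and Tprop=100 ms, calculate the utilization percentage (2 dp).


Given: Ttrans = 5 ms, Tprop = 100 ms
RTT = 2 * Tprop = 2 * 100 = 200 ms
U = Ttrans / (Ttrans + RTT)
U = 5 / (5 + 200)
U = 5 / 205 = 0.02439
U% = 2.44%

2.44


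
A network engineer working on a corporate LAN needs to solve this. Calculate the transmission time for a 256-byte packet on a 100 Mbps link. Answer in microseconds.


Given: packet = 256 bytes, bandwidth = 100 Mbps
Packet in bits = 256 * 8 = 2048 bits
Bandwidth = 100 * 10^6 = 100000000 bps
Time = 2048 / 100000000 seconds
Time in us = 2048 * 10^6 / 100000000 = 20.48

20.48


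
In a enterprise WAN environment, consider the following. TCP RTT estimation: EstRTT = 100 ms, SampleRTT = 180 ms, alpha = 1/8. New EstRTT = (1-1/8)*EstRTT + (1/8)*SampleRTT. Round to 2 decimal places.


Given: EstRTT = 100 ms, SampleRTT = 180 ms, alpha = 1/8
New EstRTT = (1 - alpha) * EstRTT + alpha * SampleRTT
(7/8) * 100 = 87.5
(1/8) * 180 = 22.5
New EstRTT = 87.5 + 22.5 = 110 ms -> 110.00 ms (2 dp)

110.00


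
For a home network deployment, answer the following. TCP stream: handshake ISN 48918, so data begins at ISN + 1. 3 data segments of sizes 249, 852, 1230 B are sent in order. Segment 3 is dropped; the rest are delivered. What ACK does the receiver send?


SYN uses sequence number 48918; first data byte = ISN + 1 = 48919.
Segment 1: SEQ = 48919, len = 249 B, covers [48919, 49167]
Segment 2: SEQ = 49168, len = 852 B, covers [49168, 50019]
Segment 3: SEQ = 50020, len = 1230 B, covers [50020, 51249] [LOST]
In-order data received: bytes [48919, 50019] (segments 1..2).
Segment 3 missing -> gap begins at byte 50020.
Cumulative ACK = next expected in-order byte = 48919 + 249 + 852 = 50020

50020


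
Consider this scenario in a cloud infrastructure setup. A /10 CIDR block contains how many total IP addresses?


Given: CIDR prefix /10
Host bits = 32 - 10 = 22
Total addresses = 2^22 = 4194304

4194304


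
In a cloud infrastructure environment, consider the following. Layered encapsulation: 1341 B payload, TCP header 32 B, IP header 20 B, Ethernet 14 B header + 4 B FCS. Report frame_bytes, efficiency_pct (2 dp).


TCP segment = 1341 + 32 = 1373 B
IP packet = 1373 + 20 = 1393 B
Ethernet frame = 1393 + 14 + 4 = 1411 B
Efficiency = app / frame = 1341 / 1411 = 0.950390 = 95.0390% -> 95.04% (2 dp)

1411, 95.04


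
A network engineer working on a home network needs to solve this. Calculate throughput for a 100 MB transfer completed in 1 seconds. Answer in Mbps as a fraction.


Given: file = 100 MB, time = 1 s
File in Mb = 100 * 8 = 800 Mb
Throughput = 800 / 1 Mbps
Throughput = 800 Mbps

800


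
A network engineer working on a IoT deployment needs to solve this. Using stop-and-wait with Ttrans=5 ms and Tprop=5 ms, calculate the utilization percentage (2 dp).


Given: Ttrans = 5 ms, Tprop = 5 ms
RTT = 2 * Tprop = 2 * 5 = 10 ms
U = Ttrans / (Ttrans + RTT)
U = 5 / (5 + 10)
U = 5 / 15 = 0.333333
U% = 33.33%

33.33


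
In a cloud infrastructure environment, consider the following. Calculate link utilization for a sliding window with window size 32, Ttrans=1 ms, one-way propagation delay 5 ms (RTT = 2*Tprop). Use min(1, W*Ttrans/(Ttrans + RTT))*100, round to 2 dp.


Given: W = 32, Ttrans = 1 ms, RTT = 10 ms (= 2 * Tprop, Tprop = 5 ms)
Cycle time = Ttrans + RTT = 1 + 10 = 11 ms (first packet sent until its ACK returns)
W * Ttrans = 32 * 1 = 32 ms of sending per cycle
W * Ttrans / (Ttrans + RTT) = 32 / 11 = 2.909091
U = min(1, 2.909091) = 1.000000
U% = 100.00%

100.00


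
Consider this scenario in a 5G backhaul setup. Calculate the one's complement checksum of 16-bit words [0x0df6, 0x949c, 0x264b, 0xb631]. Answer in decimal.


Given words: [0x0df6, 0x949c, 0x264b, 0xb631]
Step 1: Sum all words
Raw sum = 3574 + 38044 + 9803 + 46641 = 98062
Step 2: Fold carry: (32526 + 1) = 32527
One's complement = ~32527 & 0xFFFF = 33008

33008
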